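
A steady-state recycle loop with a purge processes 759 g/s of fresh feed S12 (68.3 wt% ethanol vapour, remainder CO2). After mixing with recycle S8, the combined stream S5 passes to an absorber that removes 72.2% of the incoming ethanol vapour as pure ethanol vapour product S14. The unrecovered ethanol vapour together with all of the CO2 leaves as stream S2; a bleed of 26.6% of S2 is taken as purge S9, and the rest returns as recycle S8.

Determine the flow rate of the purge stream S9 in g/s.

288.8 g/s

CO2 enters only via S12 and leaves only via the purge: 759×0.317 = 0.266×(CO2 in S2), and the absorber passes all CO2, so CO2 in S5 = CO2 in S2 = 904.52 g/s.
ethanol vapour in S5: m_A = 759×0.683 + (1−0.266)·(1−0.722)·m_A, so m_A = 518.4/0.7959 = 651.3 g/s.
S2 = (1−0.722)×651.3 + 904.52 = 1085.6 g/s.
Purge S9 = 0.266×1085.6 = 288.76 g/s.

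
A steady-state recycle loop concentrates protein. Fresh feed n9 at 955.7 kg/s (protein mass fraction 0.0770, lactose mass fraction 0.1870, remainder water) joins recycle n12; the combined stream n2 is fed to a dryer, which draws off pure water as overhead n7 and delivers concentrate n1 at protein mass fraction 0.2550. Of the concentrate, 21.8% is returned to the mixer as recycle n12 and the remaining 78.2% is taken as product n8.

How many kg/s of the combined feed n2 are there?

1036 kg/s

Overall protein balance (none leaves overhead): protein in fresh feed = protein in product, i.e. 955.7×0.077 = (1−0.218)·n1·0.255.
n1 = 73.589/(0.255×0.782) = 369.03 kg/s.
Recycle n12 = 0.218×369.03 = 80.449 kg/s.
Combined feed n2 = 955.7 + 80.449 = 1036.1 kg/s.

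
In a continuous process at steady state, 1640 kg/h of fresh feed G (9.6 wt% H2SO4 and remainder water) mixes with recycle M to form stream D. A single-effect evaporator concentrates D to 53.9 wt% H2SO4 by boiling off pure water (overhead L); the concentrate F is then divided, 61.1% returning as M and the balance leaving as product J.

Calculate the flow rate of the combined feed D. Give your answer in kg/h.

2099 kg/h

Overall H2SO4 balance (none leaves overhead): H2SO4 in fresh feed = H2SO4 in product, i.e. 1640×0.096 = (1−0.611)·F·0.539.
F = 157.44/(0.539×0.389) = 750.89 kg/h.
Recycle M = 0.611×750.89 = 458.79 kg/h.
Combined feed D = 1640 + 458.79 = 2098.8 kg/h.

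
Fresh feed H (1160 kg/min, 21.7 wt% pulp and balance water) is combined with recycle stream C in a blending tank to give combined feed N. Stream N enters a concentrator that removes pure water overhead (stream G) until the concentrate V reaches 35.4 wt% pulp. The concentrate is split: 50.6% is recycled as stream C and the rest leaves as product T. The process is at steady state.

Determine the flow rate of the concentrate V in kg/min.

1439 kg/min

Overall pulp balance (none leaves overhead): pulp in fresh feed = pulp in product, i.e. 1160×0.217 = (1−0.506)·V·0.354.
V = 251.72/(0.354×0.494) = 1439.4 kg/min.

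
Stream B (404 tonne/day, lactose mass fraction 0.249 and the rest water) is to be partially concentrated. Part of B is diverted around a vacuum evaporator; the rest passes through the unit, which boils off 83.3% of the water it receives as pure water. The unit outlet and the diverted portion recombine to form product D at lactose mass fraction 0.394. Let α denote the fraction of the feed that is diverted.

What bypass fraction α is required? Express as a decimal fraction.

0.412

All 404×0.249 = 100.6 tonne/day of lactose reaches D, so D = 100.6/0.394 = 255.32 tonne/day and vapour = 148.68 tonne/day.
The evaporator receives (1−α)·404 of feed at 0.751 water and removes 0.833 of that water:
0.833×0.751×(1−α)×404 = 148.68
(1−α) = 148.68/252.74 = 0.5883;  α = 0.4117.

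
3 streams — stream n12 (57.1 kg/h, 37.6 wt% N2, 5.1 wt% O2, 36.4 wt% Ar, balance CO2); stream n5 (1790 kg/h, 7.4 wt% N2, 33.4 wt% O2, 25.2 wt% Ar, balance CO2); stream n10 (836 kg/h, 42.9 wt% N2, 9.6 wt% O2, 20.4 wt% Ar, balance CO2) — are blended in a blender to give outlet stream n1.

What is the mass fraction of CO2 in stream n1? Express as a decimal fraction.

Total flow out = 57.1 + 1790 + 836 = 2683.1 kg/h.
CO2 in = 57.1×0.209 + 1790×0.340 + 836×0.271 = 847.09 kg/h.
CO2 mass fraction in n1 = 847.09/2683.1 = 0.316.

0.316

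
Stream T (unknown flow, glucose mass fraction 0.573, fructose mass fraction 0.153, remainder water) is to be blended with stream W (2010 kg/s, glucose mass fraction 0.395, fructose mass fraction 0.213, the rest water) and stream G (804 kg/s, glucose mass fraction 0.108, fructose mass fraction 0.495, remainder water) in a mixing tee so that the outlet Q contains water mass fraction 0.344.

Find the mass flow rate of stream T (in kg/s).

1987 kg/s

Let T be the unknown flow. Total out = 2814 + T.
water balance: 1107.1 + 0.274·T = 0.344·(2814 + T)
(0.274 − 0.344)·T = 0.344×2814 − 1107.1 = -139.09
T = -139.09 / -0.070 = 1987 kg/s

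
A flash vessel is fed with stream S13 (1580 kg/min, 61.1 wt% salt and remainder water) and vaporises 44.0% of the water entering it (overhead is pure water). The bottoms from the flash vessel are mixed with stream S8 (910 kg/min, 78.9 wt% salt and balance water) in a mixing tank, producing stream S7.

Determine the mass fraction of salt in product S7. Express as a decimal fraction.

0.758

Vapour removed = 0.440×0.389×1580 = 270.43 kg/min; concentrate = 1309.6 kg/min.
salt reaching the mixer = 965.38 (from concentrate) + 910×0.789 = 1683.4 kg/min.
Product flow = 1309.6 + 910 = 2219.6 kg/min; salt fraction = 0.758.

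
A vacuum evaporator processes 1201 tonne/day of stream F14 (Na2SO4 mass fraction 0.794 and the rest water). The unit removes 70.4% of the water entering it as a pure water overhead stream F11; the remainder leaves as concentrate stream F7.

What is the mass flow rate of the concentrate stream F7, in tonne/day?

water entering = 1201×0.206 = 247.41 tonne/day; overhead removed = 0.704×247.41 = 174.17 tonne/day.
Concentrate = 1201 − 174.17 = 1026.8 tonne/day.

1027 tonne/day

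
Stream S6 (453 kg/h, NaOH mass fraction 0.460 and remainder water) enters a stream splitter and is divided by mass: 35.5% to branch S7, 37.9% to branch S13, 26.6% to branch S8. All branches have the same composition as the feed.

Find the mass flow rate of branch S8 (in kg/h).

Branch S8 flow = 0.266×453 = 120.5 kg/h.

120.5 kg/h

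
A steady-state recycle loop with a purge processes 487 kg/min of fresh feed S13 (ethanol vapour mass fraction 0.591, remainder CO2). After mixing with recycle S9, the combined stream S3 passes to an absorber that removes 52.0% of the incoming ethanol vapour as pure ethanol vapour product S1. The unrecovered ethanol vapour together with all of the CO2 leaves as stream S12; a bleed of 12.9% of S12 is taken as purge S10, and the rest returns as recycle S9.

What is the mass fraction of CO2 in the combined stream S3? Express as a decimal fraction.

CO2 enters only via S13 and leaves only via the purge: 487×0.409 = 0.129×(CO2 in S12), and the absorber passes all CO2, so CO2 in S3 = CO2 in S12 = 1544.1 kg/min.
ethanol vapour in S3: m_A = 487×0.591 + (1−0.129)·(1−0.520)·m_A, so m_A = 287.82/0.5819 = 494.6 kg/min.
S3 = 494.6 + 1544.1 = 2038.7 kg/min.
CO2 fraction in S3 = 1544.1/2038.7 = 0.757.

0.757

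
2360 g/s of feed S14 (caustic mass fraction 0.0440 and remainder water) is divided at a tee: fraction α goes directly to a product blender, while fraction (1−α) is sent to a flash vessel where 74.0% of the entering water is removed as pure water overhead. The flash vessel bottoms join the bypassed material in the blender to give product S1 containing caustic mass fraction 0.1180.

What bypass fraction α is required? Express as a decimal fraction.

All 2360×0.044 = 103.84 g/s of caustic reaches S1, so S1 = 103.84/0.118 = 880 g/s and vapour = 1480 g/s.
The evaporator receives (1−α)·2360 of feed at 0.956 water and removes 0.740 of that water:
0.740×0.956×(1−α)×2360 = 1480
(1−α) = 1480/1669.6 = 0.8865;  α = 0.1135.

0.114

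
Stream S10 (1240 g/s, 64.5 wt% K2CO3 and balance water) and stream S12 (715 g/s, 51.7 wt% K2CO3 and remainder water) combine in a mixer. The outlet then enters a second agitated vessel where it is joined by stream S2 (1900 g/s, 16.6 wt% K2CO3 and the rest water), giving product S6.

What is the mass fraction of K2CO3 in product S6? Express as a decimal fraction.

Overall, product flow = 3855 g/s.
K2CO3 in = 1240×0.645 + 715×0.517 + 1900×0.166 = 1484.9 g/s.
K2CO3 fraction in S6 = 0.3852.

0.3852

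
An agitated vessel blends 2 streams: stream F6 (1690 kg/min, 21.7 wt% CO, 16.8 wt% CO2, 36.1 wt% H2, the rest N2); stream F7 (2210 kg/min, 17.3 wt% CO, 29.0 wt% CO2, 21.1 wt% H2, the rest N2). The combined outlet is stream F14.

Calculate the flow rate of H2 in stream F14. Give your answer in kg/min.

1076 kg/min

H2 out = H2 in = 1690×0.361 + 2210×0.211 = 1076.4 kg/min.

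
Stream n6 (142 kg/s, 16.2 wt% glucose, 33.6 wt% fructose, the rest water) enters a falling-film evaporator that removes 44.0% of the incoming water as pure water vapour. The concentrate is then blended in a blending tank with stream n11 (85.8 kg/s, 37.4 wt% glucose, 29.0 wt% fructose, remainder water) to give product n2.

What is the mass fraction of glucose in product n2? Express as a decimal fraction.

0.280

Vapour removed = 0.440×0.502×142 = 31.365 kg/s; concentrate = 110.64 kg/s.
glucose reaching the mixer = 23.004 (from concentrate) + 85.8×0.374 = 55.093 kg/s.
Product flow = 110.64 + 85.8 = 196.44 kg/s; glucose fraction = 0.280.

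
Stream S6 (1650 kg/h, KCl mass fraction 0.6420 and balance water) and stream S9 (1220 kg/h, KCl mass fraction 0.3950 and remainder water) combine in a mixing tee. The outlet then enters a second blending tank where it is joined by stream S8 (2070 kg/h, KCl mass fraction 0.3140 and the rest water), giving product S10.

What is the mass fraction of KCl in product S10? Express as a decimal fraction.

0.4436

Overall, product flow = 4940 kg/h.
KCl in = 1650×0.642 + 1220×0.395 + 2070×0.314 = 2191.2 kg/h.
KCl fraction in S10 = 0.4436.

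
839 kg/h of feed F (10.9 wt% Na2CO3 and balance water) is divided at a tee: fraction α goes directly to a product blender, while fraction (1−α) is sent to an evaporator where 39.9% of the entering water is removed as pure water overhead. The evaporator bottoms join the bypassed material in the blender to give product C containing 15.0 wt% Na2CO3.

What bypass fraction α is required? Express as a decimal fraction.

0.231

All 839×0.109 = 91.451 kg/h of Na2CO3 reaches C, so C = 91.451/0.150 = 609.67 kg/h and vapour = 229.33 kg/h.
The evaporator receives (1−α)·839 of feed at 0.891 water and removes 0.399 of that water:
0.399×0.891×(1−α)×839 = 229.33
(1−α) = 229.33/298.27 = 0.7689;  α = 0.2311.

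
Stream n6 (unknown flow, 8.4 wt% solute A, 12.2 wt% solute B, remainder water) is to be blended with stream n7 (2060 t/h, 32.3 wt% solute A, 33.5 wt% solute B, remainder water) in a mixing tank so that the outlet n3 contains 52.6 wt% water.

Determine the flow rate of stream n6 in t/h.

1414 t/h

Let n6 be the unknown flow. Total out = 2060 + n6.
water balance: 704.52 + 0.794·n6 = 0.526·(2060 + n6)
(0.794 − 0.526)·n6 = 0.526×2060 − 704.52 = 379.04
n6 = 379.04 / 0.268 = 1414.3 t/h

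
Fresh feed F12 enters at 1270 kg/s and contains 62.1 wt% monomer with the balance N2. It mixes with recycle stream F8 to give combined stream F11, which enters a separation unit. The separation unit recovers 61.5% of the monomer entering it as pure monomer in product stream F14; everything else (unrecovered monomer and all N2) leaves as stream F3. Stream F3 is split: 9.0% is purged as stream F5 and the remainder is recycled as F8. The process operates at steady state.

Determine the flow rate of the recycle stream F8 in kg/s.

N2 enters only via F12 and leaves only via the purge: 1270×0.379 = 0.090×(N2 in F3), and the separation unit passes all N2, so N2 in F11 = N2 in F3 = 5348.1 kg/s.
monomer in F11: m_A = 1270×0.621 + (1−0.090)·(1−0.615)·m_A, so m_A = 788.67/0.6497 = 1214 kg/s.
F3 = (1−0.615)×1214 + 5348.1 = 5815.5 kg/s.
Recycle F8 = (1−0.090)×5815.5 = 5292.1 kg/s.

5292 kg/s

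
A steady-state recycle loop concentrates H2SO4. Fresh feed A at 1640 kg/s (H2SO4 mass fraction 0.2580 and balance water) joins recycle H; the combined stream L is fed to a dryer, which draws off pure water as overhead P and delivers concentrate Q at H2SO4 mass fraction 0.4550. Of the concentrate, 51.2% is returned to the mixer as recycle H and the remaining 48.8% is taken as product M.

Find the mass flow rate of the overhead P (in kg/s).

710.1 kg/s

Overall H2SO4 balance (none leaves overhead): H2SO4 in fresh feed = H2SO4 in product, i.e. 1640×0.258 = (1−0.512)·Q·0.455.
Q = 423.12/(0.455×0.488) = 1905.6 kg/s.
Recycle H = 0.512×1905.6 = 975.67 kg/s.
Combined feed L = 1640 + 975.67 = 2615.7 kg/s.
Overhead P = L − Q = 2615.7 − 1905.6 = 710.07 kg/s.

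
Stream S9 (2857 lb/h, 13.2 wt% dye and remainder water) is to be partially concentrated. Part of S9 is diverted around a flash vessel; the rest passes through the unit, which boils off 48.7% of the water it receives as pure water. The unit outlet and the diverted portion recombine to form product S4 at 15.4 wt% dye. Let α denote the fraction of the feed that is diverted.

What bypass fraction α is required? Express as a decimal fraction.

All 2857×0.132 = 377.12 lb/h of dye reaches S4, so S4 = 377.12/0.154 = 2448.9 lb/h and vapour = 408.14 lb/h.
The evaporator receives (1−α)·2857 of feed at 0.868 water and removes 0.487 of that water:
0.487×0.868×(1−α)×2857 = 408.14
(1−α) = 408.14/1207.7 = 0.3380;  α = 0.6620.

0.662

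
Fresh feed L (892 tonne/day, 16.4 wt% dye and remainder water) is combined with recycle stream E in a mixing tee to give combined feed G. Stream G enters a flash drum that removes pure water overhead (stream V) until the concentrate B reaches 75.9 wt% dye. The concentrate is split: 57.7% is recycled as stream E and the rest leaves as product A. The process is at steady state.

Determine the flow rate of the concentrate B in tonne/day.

Overall dye balance (none leaves overhead): dye in fresh feed = dye in product, i.e. 892×0.164 = (1−0.577)·B·0.759.
B = 146.29/(0.759×0.423) = 455.64 tonne/day.

455.6 tonne/day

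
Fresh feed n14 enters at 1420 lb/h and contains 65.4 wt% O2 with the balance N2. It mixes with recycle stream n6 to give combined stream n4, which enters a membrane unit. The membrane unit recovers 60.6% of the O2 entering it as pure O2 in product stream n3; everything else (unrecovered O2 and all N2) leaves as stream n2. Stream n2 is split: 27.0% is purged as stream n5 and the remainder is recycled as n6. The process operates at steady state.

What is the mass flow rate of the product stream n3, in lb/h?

O2 in n4: m_A = 1420×0.654 + (1−0.270)·(1−0.606)·m_A, so m_A = 928.68/0.7124 = 1303.6 lb/h.
Product n3 = 0.606×1303.6 = 790 lb/h.

790 lb/h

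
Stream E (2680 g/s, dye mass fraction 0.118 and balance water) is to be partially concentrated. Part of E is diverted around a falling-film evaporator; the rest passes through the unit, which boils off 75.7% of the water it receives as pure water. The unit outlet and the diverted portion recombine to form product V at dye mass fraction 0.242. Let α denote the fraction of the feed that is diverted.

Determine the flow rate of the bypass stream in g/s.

All 2680×0.118 = 316.24 g/s of dye reaches V, so V = 316.24/0.242 = 1306.8 g/s and vapour = 1373.2 g/s.
The evaporator receives (1−α)·2680 of feed at 0.882 water and removes 0.757 of that water:
0.757×0.882×(1−α)×2680 = 1373.2
(1−α) = 1373.2/1789.4 = 0.7674;  α = 0.2326.
Bypass flow = 0.2326×2680 = 623.27 g/s.

623.3 g/s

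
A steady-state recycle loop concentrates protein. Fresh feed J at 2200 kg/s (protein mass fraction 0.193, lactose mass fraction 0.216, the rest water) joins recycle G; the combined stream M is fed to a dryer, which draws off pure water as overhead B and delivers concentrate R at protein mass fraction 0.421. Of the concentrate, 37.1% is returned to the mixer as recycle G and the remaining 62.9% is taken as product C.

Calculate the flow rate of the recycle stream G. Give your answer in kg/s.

Overall protein balance (none leaves overhead): protein in fresh feed = protein in product, i.e. 2200×0.193 = (1−0.371)·R·0.421.
R = 424.6/(0.421×0.629) = 1603.4 kg/s.
Recycle G = 0.371×1603.4 = 594.87 kg/s.

594.9 kg/s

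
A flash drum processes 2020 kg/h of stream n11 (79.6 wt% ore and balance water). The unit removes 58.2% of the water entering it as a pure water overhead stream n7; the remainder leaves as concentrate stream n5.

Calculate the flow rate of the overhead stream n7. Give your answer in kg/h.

239.8 kg/h

water entering = 2020×0.204 = 412.08 kg/h; overhead removed = 0.582×412.08 = 239.83 kg/h.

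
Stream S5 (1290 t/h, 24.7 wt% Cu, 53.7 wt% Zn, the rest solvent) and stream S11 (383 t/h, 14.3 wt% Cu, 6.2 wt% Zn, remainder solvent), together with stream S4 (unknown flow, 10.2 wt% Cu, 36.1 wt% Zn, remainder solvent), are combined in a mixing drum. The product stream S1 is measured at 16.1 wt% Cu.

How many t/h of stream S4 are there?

1763 t/h

Let S4 be the unknown flow. Total out = 1673 + S4.
Cu balance: 373.4 + 0.102·S4 = 0.161·(1673 + S4)
(0.102 − 0.161)·S4 = 0.161×1673 − 373.4 = -104.05
S4 = -104.05 / -0.059 = 1763.5 t/h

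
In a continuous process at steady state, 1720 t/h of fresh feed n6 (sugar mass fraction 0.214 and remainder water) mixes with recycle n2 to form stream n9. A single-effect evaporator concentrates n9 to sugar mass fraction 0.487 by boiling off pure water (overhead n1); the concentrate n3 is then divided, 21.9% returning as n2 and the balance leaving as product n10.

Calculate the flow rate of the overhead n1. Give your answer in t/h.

Overall sugar balance (none leaves overhead): sugar in fresh feed = sugar in product, i.e. 1720×0.214 = (1−0.219)·n3·0.487.
n3 = 368.08/(0.487×0.781) = 967.75 t/h.
Recycle n2 = 0.219×967.75 = 211.94 t/h.
Combined feed n9 = 1720 + 211.94 = 1931.9 t/h.
Overhead n1 = n9 − n3 = 1931.9 − 967.75 = 964.19 t/h.

964.2 t/h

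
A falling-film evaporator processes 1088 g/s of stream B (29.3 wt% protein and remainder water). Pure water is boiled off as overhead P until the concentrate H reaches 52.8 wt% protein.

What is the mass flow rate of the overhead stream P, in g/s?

484.2 g/s

protein is conserved: 1088×0.293 = 318.78 g/s all reports to the concentrate.
Concentrate = 318.78/(target fraction) = 603.76 g/s.
Overhead = 1088 − 603.76 = 484.24 g/s.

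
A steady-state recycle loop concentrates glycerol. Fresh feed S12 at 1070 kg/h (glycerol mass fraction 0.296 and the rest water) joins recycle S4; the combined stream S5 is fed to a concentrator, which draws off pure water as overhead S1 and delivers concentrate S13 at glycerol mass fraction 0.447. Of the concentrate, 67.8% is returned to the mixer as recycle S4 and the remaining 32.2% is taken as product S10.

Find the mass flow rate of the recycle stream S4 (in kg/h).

Overall glycerol balance (none leaves overhead): glycerol in fresh feed = glycerol in product, i.e. 1070×0.296 = (1−0.678)·S13·0.447.
S13 = 316.72/(0.447×0.322) = 2200.5 kg/h.
Recycle S4 = 0.678×2200.5 = 1491.9 kg/h.

1492 kg/h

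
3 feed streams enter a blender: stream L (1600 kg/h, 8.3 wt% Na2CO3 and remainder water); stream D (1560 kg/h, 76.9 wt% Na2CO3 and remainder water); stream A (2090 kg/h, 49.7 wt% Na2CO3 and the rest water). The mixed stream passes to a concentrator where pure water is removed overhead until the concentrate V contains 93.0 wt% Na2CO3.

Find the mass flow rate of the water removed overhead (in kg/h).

2700 kg/h

Na2CO3 entering = 1600×0.083 + 1560×0.769 + 2090×0.497 = 2371.2 kg/h.
All Na2CO3 reports to V, so V = 2371.2/0.930 = 2549.6 kg/h.
Total feed = 5250 kg/h; overhead = 5250 − 2549.6 = 2700.4 kg/h.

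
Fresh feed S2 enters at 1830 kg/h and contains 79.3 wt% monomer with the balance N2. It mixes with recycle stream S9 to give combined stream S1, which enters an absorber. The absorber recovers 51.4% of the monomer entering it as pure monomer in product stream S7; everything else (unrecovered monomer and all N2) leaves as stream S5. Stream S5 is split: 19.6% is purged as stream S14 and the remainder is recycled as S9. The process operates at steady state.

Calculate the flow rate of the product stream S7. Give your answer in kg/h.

1224 kg/h

monomer in S1: m_A = 1830×0.793 + (1−0.196)·(1−0.514)·m_A, so m_A = 1451.2/0.6093 = 2381.9 kg/h.
Product S7 = 0.514×2381.9 = 1224.3 kg/h.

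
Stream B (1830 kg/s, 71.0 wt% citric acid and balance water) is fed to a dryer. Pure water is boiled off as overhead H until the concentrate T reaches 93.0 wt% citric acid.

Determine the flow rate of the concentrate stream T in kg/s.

citric acid is conserved: 1830×0.710 = 1299.3 kg/s all reports to the concentrate.
Concentrate = 1299.3/(target fraction) = 1397.1 kg/s.

1397 kg/s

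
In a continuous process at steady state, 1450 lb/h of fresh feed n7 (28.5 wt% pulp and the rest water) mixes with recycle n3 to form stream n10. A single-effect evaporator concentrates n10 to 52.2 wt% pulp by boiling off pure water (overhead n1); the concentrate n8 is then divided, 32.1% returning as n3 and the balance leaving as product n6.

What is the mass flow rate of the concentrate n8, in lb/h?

Overall pulp balance (none leaves overhead): pulp in fresh feed = pulp in product, i.e. 1450×0.285 = (1−0.321)·n8·0.522.
n8 = 413.25/(0.522×0.679) = 1165.9 lb/h.

1166 lb/h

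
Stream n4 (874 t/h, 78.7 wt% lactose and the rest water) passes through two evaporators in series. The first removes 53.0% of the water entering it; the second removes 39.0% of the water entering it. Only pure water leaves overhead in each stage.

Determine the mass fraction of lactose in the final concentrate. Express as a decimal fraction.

0.9280

water in feed = 874×0.213 = 186.16 t/h.
After stage 1: water left = (1−0.530)×186.16 = 87.496; stream total = 775.33 t/h.
After stage 2: water left = (1−0.390)×87.496 = 53.373; final concentrate = 741.21 t/h.
lactose fraction = 687.84/741.21 = 0.9280.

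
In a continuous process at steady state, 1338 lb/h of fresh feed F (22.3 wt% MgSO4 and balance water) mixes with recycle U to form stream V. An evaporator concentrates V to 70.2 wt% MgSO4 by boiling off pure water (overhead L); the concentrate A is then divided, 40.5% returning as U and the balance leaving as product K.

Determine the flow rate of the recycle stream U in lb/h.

289.3 lb/h

Overall MgSO4 balance (none leaves overhead): MgSO4 in fresh feed = MgSO4 in product, i.e. 1338×0.223 = (1−0.405)·A·0.702.
A = 298.37/(0.702×0.595) = 714.34 lb/h.
Recycle U = 0.405×714.34 = 289.31 lb/h.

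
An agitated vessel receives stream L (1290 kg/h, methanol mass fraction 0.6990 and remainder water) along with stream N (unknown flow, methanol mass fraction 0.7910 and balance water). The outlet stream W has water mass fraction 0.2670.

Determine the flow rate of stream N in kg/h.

756.2 kg/h

Let N be the unknown flow. Total out = 1290 + N.
water balance: 388.29 + 0.209·N = 0.267·(1290 + N)
(0.209 − 0.267)·N = 0.267×1290 − 388.29 = -43.86
N = -43.86 / -0.058 = 756.21 kg/h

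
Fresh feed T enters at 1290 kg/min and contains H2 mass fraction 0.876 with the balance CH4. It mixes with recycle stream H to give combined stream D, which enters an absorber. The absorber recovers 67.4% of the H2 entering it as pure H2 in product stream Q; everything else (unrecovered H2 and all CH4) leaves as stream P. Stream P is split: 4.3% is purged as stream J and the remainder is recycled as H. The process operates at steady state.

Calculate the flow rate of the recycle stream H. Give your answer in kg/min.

CH4 enters only via T and leaves only via the purge: 1290×0.124 = 0.043×(CH4 in P), and the absorber passes all CH4, so CH4 in D = CH4 in P = 3720 kg/min.
H2 in D: m_A = 1290×0.876 + (1−0.043)·(1−0.674)·m_A, so m_A = 1130/0.6880 = 1642.5 kg/min.
P = (1−0.674)×1642.5 + 3720 = 4255.4 kg/min.
Recycle H = (1−0.043)×4255.4 = 4072.5 kg/min.

4072 kg/min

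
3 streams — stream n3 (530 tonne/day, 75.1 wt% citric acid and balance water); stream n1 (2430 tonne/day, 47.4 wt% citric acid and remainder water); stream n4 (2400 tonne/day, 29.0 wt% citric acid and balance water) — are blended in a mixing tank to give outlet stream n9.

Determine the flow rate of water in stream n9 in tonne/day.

water out = water in = 530×0.249 + 2430×0.526 + 2400×0.710 = 3114.2 tonne/day.

3114 tonne/day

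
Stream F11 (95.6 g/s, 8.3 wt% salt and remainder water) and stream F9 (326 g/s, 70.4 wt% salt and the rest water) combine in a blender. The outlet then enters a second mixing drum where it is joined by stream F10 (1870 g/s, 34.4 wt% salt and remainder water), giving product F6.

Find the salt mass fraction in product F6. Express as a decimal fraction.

0.384

Overall, product flow = 2291.6 g/s.
salt in = 95.6×0.083 + 326×0.704 + 1870×0.344 = 880.72 g/s.
salt fraction in F6 = 0.384.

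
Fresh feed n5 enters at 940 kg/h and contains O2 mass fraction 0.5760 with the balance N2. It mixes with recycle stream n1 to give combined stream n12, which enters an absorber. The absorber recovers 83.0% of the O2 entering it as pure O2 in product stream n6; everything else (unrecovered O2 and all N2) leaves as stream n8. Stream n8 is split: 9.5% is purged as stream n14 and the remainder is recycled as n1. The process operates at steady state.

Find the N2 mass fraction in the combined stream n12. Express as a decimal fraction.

0.8677

N2 enters only via n5 and leaves only via the purge: 940×0.424 = 0.095×(N2 in n8), and the absorber passes all N2, so N2 in n12 = N2 in n8 = 4195.4 kg/h.
O2 in n12: m_A = 940×0.576 + (1−0.095)·(1−0.830)·m_A, so m_A = 541.44/0.8461 = 639.89 kg/h.
n12 = 639.89 + 4195.4 = 4835.3 kg/h.
N2 fraction in n12 = 4195.4/4835.3 = 0.8677.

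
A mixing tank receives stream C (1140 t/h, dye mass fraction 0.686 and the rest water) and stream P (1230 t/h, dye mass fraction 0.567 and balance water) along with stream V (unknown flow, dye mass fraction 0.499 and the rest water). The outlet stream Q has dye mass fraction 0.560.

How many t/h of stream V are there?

Let V be the unknown flow. Total out = 2370 + V.
dye balance: 1479.5 + 0.499·V = 0.560·(2370 + V)
(0.499 − 0.560)·V = 0.560×2370 − 1479.5 = -152.25
V = -152.25 / -0.061 = 2495.9 t/h

2496 t/h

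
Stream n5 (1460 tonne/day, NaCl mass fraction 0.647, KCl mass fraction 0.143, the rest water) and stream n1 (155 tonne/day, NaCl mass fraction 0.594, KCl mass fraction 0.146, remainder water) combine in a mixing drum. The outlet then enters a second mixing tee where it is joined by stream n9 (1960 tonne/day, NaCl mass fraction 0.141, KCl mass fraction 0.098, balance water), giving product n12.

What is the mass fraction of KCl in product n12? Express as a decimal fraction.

Overall, product flow = 3575 tonne/day.
KCl in = 1460×0.143 + 155×0.146 + 1960×0.098 = 423.49 tonne/day.
KCl fraction in n12 = 0.118.

0.118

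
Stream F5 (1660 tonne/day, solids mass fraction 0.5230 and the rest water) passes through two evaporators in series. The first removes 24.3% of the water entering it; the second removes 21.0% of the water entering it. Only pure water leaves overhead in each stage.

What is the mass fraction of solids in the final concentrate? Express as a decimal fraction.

water in feed = 1660×0.477 = 791.82 tonne/day.
After stage 1: water left = (1−0.243)×791.82 = 599.41; stream total = 1467.6 tonne/day.
After stage 2: water left = (1−0.210)×599.41 = 473.53; final concentrate = 1341.7 tonne/day.
solids fraction = 868.18/1341.7 = 0.6471.

0.6471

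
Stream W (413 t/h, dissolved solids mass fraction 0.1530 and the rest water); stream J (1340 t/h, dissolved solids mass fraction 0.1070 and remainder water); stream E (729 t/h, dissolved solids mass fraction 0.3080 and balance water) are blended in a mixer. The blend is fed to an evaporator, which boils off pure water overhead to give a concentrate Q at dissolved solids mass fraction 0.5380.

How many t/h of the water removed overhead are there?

dissolved solids entering = 413×0.153 + 1340×0.107 + 729×0.308 = 431.1 t/h.
All dissolved solids reports to Q, so Q = 431.1/0.538 = 801.3 t/h.
Total feed = 2482 t/h; overhead = 2482 − 801.3 = 1680.7 t/h.

1681 t/h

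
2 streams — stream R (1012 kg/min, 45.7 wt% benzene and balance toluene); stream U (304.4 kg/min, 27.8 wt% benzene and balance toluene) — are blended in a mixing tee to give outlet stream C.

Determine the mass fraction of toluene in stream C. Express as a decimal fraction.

0.5844

Total flow out = 1012 + 304.4 = 1316.4 kg/min.
toluene in = 1012×0.543 + 304.4×0.722 = 769.29 kg/min.
toluene mass fraction in C = 769.29/1316.4 = 0.5844.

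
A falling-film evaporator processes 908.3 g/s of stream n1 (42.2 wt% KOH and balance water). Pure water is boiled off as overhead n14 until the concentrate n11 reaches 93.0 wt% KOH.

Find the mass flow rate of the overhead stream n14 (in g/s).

KOH is conserved: 908.3×0.422 = 383.3 g/s all reports to the concentrate.
Concentrate = 383.3/(target fraction) = 412.15 g/s.
Overhead = 908.3 − 412.15 = 496.15 g/s.

496.1 g/s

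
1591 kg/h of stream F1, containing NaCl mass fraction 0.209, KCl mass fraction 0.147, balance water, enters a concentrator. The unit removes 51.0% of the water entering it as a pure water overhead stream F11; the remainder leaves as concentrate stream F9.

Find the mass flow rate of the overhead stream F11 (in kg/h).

water entering = 1591×0.644 = 1024.6 kg/h; overhead removed = 0.510×1024.6 = 522.55 kg/h.

522.5 kg/h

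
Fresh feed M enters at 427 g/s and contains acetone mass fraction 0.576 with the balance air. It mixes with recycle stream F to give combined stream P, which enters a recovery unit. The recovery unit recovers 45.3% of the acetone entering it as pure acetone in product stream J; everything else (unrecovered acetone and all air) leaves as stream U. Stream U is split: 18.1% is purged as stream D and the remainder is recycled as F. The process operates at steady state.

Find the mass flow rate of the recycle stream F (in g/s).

1019 g/s

air enters only via M and leaves only via the purge: 427×0.424 = 0.181×(air in U), and the recovery unit passes all air, so air in P = air in U = 1000.3 g/s.
acetone in P: m_A = 427×0.576 + (1−0.181)·(1−0.453)·m_A, so m_A = 245.95/0.5520 = 445.56 g/s.
U = (1−0.453)×445.56 + 1000.3 = 1244 g/s.
Recycle F = (1−0.181)×1244 = 1018.8 g/s.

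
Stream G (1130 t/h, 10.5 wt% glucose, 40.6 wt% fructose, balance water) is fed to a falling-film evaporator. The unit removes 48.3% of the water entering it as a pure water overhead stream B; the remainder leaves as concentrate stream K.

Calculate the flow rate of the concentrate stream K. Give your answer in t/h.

water entering = 1130×0.489 = 552.57 t/h; overhead removed = 0.483×552.57 = 266.89 t/h.
Concentrate = 1130 − 266.89 = 863.11 t/h.

863.1 t/h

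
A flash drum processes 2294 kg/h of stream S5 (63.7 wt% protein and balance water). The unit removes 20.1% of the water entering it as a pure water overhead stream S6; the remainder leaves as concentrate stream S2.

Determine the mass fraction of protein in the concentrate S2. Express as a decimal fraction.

protein is not removed: 2294×0.637 = 1461.3 kg/h of protein enters S2.
water entering = 2294×0.363 = 832.72 kg/h; overhead removed = 0.201×832.72 = 167.38 kg/h.
Concentrate = 2294 − 167.38 = 2126.6 kg/h.
Mass fraction = 1461.3/2126.6 = 0.687.

0.687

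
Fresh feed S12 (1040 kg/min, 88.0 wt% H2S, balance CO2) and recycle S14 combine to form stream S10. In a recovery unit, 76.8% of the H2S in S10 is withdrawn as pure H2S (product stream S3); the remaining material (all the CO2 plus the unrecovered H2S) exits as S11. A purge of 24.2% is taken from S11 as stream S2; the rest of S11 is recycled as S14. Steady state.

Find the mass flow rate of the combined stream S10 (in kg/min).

CO2 enters only via S12 and leaves only via the purge: 1040×0.120 = 0.242×(CO2 in S11), and the recovery unit passes all CO2, so CO2 in S10 = CO2 in S11 = 515.7 kg/min.
H2S in S10: m_A = 1040×0.880 + (1−0.242)·(1−0.768)·m_A, so m_A = 915.2/0.8241 = 1110.5 kg/min.
S10 = 1110.5 + 515.7 = 1626.2 kg/min.

1626 kg/min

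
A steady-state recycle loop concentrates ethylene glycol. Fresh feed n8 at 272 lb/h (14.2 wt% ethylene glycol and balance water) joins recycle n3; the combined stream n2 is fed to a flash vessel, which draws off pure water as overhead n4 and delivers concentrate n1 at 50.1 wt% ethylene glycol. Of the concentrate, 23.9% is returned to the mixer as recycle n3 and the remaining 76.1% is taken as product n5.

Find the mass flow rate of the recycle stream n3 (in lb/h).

Overall ethylene glycol balance (none leaves overhead): ethylene glycol in fresh feed = ethylene glycol in product, i.e. 272×0.142 = (1−0.239)·n1·0.501.
n1 = 38.624/(0.501×0.761) = 101.31 lb/h.
Recycle n3 = 0.239×101.31 = 24.212 lb/h.

24.21 lb/h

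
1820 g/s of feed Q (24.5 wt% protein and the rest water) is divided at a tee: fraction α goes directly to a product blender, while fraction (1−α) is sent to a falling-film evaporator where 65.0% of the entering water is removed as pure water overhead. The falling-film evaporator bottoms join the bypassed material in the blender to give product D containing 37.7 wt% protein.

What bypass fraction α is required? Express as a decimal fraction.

All 1820×0.245 = 445.9 g/s of protein reaches D, so D = 445.9/0.377 = 1182.8 g/s and vapour = 637.24 g/s.
The evaporator receives (1−α)·1820 of feed at 0.755 water and removes 0.650 of that water:
0.650×0.755×(1−α)×1820 = 637.24
(1−α) = 637.24/893.16 = 0.7135;  α = 0.2865.

0.287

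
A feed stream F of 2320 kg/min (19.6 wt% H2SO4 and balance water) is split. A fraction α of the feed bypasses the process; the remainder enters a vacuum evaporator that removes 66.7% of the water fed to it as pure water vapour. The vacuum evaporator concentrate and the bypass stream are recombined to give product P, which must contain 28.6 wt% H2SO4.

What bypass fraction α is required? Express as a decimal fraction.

0.413

All 2320×0.196 = 454.72 kg/min of H2SO4 reaches P, so P = 454.72/0.286 = 1589.9 kg/min and vapour = 730.07 kg/min.
The evaporator receives (1−α)·2320 of feed at 0.804 water and removes 0.667 of that water:
0.667×0.804×(1−α)×2320 = 730.07
(1−α) = 730.07/1244.1 = 0.5868;  α = 0.4132.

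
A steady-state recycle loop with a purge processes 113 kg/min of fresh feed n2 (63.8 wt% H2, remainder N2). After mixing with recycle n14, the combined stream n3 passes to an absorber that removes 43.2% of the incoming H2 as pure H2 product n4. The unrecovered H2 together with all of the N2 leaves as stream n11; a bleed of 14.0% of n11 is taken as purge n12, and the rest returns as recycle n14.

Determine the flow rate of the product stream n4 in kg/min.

60.89 kg/min

H2 in n3: m_A = 113×0.638 + (1−0.140)·(1−0.432)·m_A, so m_A = 72.094/0.5115 = 140.94 kg/min.
Product n4 = 0.432×140.94 = 60.886 kg/min.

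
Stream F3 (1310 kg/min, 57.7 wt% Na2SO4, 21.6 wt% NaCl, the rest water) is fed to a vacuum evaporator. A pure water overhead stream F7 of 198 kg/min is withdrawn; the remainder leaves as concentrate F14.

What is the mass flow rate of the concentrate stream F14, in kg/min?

Concentrate = 1310 − 198 = 1112 kg/min.

1112 kg/min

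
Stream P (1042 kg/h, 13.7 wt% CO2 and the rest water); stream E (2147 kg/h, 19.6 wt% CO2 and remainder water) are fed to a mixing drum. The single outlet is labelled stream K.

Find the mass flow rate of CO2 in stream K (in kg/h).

CO2 out = CO2 in = 1042×0.137 + 2147×0.196 = 563.57 kg/h.

563.6 kg/h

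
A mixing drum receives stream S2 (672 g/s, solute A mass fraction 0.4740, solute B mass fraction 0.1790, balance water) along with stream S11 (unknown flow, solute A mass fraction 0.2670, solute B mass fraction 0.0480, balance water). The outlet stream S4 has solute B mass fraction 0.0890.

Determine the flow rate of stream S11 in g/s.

Let S11 be the unknown flow. Total out = 672 + S11.
solute B balance: 120.29 + 0.048·S11 = 0.089·(672 + S11)
(0.048 − 0.089)·S11 = 0.089×672 − 120.29 = -60.48
S11 = -60.48 / -0.041 = 1475.1 g/s

1475 g/s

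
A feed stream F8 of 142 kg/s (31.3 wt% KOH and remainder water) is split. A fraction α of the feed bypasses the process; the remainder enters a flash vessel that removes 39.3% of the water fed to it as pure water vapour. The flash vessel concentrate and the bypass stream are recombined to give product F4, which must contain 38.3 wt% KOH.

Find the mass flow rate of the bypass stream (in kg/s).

45.87 kg/s

All 142×0.313 = 44.446 kg/s of KOH reaches F4, so F4 = 44.446/0.383 = 116.05 kg/s and vapour = 25.953 kg/s.
The evaporator receives (1−α)·142 of feed at 0.687 water and removes 0.393 of that water:
0.393×0.687×(1−α)×142 = 25.953
(1−α) = 25.953/38.339 = 0.6769;  α = 0.3231.
Bypass flow = 0.3231×142 = 45.875 kg/s.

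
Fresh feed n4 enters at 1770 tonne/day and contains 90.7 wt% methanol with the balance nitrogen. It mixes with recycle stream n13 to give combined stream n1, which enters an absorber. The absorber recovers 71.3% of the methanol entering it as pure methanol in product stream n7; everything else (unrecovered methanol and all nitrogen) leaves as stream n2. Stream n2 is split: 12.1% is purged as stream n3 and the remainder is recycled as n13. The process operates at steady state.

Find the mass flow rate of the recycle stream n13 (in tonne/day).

1737 tonne/day

nitrogen enters only via n4 and leaves only via the purge: 1770×0.093 = 0.121×(nitrogen in n2), and the absorber passes all nitrogen, so nitrogen in n1 = nitrogen in n2 = 1360.4 tonne/day.
methanol in n1: m_A = 1770×0.907 + (1−0.121)·(1−0.713)·m_A, so m_A = 1605.4/0.7477 = 2147 tonne/day.
n2 = (1−0.713)×2147 + 1360.4 = 1976.6 tonne/day.
Recycle n13 = (1−0.121)×1976.6 = 1737.4 tonne/day.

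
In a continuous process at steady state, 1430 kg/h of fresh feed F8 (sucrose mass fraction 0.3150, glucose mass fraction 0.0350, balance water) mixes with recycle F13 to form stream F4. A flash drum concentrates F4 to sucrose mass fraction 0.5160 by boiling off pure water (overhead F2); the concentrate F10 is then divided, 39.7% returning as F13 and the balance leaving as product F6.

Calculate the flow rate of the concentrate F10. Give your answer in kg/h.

1448 kg/h

Overall sucrose balance (none leaves overhead): sucrose in fresh feed = sucrose in product, i.e. 1430×0.315 = (1−0.397)·F10·0.516.
F10 = 450.45/(0.516×0.603) = 1447.7 kg/h.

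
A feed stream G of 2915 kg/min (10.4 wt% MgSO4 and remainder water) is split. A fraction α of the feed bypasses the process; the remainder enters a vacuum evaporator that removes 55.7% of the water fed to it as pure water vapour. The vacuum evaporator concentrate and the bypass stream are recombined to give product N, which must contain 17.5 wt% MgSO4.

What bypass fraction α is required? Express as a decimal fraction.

All 2915×0.104 = 303.16 kg/min of MgSO4 reaches N, so N = 303.16/0.175 = 1732.3 kg/min and vapour = 1182.7 kg/min.
The evaporator receives (1−α)·2915 of feed at 0.896 water and removes 0.557 of that water:
0.557×0.896×(1−α)×2915 = 1182.7
(1−α) = 1182.7/1454.8 = 0.8129;  α = 0.1871.

0.187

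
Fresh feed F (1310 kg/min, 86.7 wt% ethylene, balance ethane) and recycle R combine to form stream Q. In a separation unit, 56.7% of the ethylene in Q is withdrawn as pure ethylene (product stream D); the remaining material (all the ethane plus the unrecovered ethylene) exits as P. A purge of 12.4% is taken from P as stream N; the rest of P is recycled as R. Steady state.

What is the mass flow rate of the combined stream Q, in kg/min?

ethane enters only via F and leaves only via the purge: 1310×0.133 = 0.124×(ethane in P), and the separation unit passes all ethane, so ethane in Q = ethane in P = 1405.1 kg/min.
ethylene in Q: m_A = 1310×0.867 + (1−0.124)·(1−0.567)·m_A, so m_A = 1135.8/0.6207 = 1829.8 kg/min.
Q = 1829.8 + 1405.1 = 3234.9 kg/min.

3235 kg/min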